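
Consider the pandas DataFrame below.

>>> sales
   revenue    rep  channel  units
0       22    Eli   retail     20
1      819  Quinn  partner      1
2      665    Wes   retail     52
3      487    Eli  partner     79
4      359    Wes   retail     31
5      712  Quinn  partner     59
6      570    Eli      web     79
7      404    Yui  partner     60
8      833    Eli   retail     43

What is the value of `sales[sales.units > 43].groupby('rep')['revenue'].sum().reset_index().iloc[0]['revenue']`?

filter rows where units > 43:
   revenue    rep  channel  units
2      665    Wes   retail     52
3      487    Eli  partner     79
5      712  Quinn  partner     59
6      570    Eli      web     79
7      404    Yui  partner     60
group by rep, sum of revenue:
rep
Eli      1057
Quinn     712
Wes       665
Yui       404
Name: revenue, dtype: int64
reset_index():
     rep  revenue
0    Eli     1057
1  Quinn      712
2    Wes      665
3    Yui      404

1057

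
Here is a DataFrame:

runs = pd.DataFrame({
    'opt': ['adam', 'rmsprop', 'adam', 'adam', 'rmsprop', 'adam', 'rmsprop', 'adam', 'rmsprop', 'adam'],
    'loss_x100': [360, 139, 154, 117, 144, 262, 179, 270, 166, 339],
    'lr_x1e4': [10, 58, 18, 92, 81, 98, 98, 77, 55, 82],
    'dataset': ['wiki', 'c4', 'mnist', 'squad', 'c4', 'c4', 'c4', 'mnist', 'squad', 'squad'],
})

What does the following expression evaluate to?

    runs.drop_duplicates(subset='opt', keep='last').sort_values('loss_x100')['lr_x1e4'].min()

drop duplicate opt (keep=last):
       opt  loss_x100  lr_x1e4 dataset
8  rmsprop        166       55   squad
9     adam        339       82   squad
sort by loss_x100:
       opt  loss_x100  lr_x1e4 dataset
8  rmsprop        166       55   squad
9     adam        339       82   squad

55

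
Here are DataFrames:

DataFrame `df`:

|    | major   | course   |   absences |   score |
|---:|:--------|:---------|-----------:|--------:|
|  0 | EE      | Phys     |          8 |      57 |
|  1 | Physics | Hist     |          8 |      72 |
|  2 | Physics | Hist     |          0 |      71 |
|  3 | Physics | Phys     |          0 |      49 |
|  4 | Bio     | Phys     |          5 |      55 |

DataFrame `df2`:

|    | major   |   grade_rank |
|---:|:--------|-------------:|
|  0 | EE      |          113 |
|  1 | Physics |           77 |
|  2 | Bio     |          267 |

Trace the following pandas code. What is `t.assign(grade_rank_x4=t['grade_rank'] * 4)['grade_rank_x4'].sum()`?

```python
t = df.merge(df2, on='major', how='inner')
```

merge on 'major' (how='inner') → 5 rows:
     major course  absences  score  grade_rank
0       EE   Phys         8     57         113
1  Physics   Hist         8     72          77
2  Physics   Hist         0     71          77
3  Physics   Phys         0     49          77
4      Bio   Phys         5     55         267
add column grade_rank_x4 = t['grade_rank'] * 4:
     major course  absences  score  grade_rank  grade_rank_x4
0       EE   Phys         8     57         113            452
1  Physics   Hist         8     72          77            308
2  Physics   Hist         0     71          77            308
3  Physics   Phys         0     49          77            308
4      Bio   Phys         5     55         267           1068
Taking the sum of column 'grade_rank_x4' gives 2444.

2444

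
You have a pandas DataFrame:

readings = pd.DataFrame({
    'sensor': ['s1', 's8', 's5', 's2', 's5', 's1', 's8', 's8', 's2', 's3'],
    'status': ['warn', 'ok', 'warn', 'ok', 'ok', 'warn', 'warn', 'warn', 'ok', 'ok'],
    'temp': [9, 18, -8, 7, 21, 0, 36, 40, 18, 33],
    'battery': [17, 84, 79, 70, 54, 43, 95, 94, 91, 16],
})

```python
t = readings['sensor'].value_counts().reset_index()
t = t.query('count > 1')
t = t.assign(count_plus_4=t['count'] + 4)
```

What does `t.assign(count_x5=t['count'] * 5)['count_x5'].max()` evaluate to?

value_counts of sensor:
sensor
s8    3
s1    2
s5    2
s2    2
s3    1
Name: count, dtype: int64
reset_index():
  sensor  count
0     s8      3
1     s1      2
2     s5      2
3     s2      2
4     s3      1
filter rows where count > 1:
  sensor  count
0     s8      3
1     s1      2
2     s5      2
3     s2      2
add column count_plus_4 = t['count'] + 4:
  sensor  count  count_plus_4
0     s8      3             7
1     s1      2             6
2     s5      2             6
3     s2      2             6
add column count_x5 = t['count'] * 5:
  sensor  count  count_plus_4  count_x5
0     s8      3             7        15
1     s1      2             6        10
2     s5      2             6        10
3     s2      2             6        10
Hence 15.

15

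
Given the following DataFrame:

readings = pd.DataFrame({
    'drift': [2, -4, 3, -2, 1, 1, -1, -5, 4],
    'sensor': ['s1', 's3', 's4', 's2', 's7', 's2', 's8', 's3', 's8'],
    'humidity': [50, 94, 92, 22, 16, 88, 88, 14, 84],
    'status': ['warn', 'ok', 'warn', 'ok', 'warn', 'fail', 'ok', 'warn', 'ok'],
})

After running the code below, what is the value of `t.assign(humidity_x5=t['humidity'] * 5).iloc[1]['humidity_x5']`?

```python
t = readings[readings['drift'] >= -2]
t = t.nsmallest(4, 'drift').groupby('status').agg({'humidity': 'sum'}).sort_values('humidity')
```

filter rows where drift >= -2:
   drift sensor  humidity status
0      2     s1        50   warn
2      3     s4        92   warn
3     -2     s2        22     ok
4      1     s7        16   warn
5      1     s2        88   fail
6     -1     s8        88     ok
8      4     s8        84     ok
take 4 rows with smallest drift:
   drift sensor  humidity status
3     -2     s2        22     ok
6     -1     s8        88     ok
4      1     s7        16   warn
5      1     s2        88   fail
group by status, sum of humidity:
        humidity
status          
fail          88
ok           110
warn          16
sort by humidity:
        humidity
status          
warn          16
fail          88
ok           110
add column humidity_x5 = t['humidity'] * 5:
        humidity  humidity_x5
status                       
warn          16           80
fail          88          440
ok           110          550
Finally, value at position 1, column 'humidity_x5' = 440.

440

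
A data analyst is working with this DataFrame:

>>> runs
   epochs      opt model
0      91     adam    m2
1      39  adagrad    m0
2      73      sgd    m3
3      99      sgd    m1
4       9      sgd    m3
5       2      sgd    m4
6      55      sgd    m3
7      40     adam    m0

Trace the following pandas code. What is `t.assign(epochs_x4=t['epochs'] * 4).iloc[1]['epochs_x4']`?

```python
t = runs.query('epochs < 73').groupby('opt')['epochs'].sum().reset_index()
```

160

filter rows where epochs < 73:
   epochs      opt model
1      39  adagrad    m0
4       9      sgd    m3
5       2      sgd    m4
6      55      sgd    m3
7      40     adam    m0
group by opt, sum of epochs:
opt
adagrad    39
adam       40
sgd        66
Name: epochs, dtype: int64
reset_index():
       opt  epochs
0  adagrad      39
1     adam      40
2      sgd      66
add column epochs_x4 = t['epochs'] * 4:
       opt  epochs  epochs_x4
0  adagrad      39        156
1     adam      40        160
2      sgd      66        264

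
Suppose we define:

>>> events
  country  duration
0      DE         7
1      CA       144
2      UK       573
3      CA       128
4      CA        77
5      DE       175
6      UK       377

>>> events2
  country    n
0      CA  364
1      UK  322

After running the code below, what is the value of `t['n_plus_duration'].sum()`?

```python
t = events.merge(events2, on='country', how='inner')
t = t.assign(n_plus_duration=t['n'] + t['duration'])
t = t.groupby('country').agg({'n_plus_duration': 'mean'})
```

merge on 'country' (how='inner') → 5 rows:
  country  duration    n
0      CA       144  364
1      UK       573  322
2      CA       128  364
3      CA        77  364
4      UK       377  322
add column n_plus_duration = t['n'] + t['duration']:
  country  duration    n  n_plus_duration
0      CA       144  364              508
1      UK       573  322              895
2      CA       128  364              492
3      CA        77  364              441
4      UK       377  322              699
group by country, mean of n_plus_duration:
         n_plus_duration
country                 
CA            480.333333
UK            797.000000

1277.33333333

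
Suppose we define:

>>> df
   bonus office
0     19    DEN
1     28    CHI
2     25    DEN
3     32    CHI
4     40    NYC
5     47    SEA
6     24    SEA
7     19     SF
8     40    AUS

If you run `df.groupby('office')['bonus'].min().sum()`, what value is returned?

group by office, min of bonus:
office
AUS    40
CHI    28
DEN    19
NYC    40
SEA    24
SF     19
Name: bonus, dtype: int64
Finally, sum of the resulting series = 170.

170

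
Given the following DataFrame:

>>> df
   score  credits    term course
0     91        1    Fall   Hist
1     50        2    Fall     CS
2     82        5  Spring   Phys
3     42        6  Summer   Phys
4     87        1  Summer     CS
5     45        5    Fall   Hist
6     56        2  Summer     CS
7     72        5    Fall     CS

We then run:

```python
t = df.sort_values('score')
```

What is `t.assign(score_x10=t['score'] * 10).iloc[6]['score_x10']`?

870

sort by score:
   score  credits    term course
3     42        6  Summer   Phys
5     45        5    Fall   Hist
1     50        2    Fall     CS
6     56        2  Summer     CS
7     72        5    Fall     CS
2     82        5  Spring   Phys
4     87        1  Summer     CS
0     91        1    Fall   Hist
add column score_x10 = t['score'] * 10:
   score  credits    term course  score_x10
3     42        6  Summer   Phys        420
5     45        5    Fall   Hist        450
1     50        2    Fall     CS        500
6     56        2  Summer     CS        560
7     72        5    Fall     CS        720
2     82        5  Spring   Phys        820
4     87        1  Summer     CS        870
0     91        1    Fall   Hist        910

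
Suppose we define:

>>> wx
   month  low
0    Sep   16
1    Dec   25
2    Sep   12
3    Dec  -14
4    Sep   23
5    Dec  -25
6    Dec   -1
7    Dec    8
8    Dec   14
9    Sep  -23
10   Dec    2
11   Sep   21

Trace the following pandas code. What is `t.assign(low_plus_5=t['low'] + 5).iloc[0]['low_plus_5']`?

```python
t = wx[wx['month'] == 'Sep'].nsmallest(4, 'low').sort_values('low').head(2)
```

filter rows where month == 'Sep':
   month  low
0    Sep   16
2    Sep   12
4    Sep   23
9    Sep  -23
11   Sep   21
take 4 rows with smallest low:
   month  low
9    Sep  -23
2    Sep   12
0    Sep   16
11   Sep   21
sort by low:
   month  low
9    Sep  -23
2    Sep   12
0    Sep   16
11   Sep   21
take first 2 rows:
  month  low
9   Sep  -23
2   Sep   12
add column low_plus_5 = t['low'] + 5:
  month  low  low_plus_5
9   Sep  -23         -18
2   Sep   12          17

-18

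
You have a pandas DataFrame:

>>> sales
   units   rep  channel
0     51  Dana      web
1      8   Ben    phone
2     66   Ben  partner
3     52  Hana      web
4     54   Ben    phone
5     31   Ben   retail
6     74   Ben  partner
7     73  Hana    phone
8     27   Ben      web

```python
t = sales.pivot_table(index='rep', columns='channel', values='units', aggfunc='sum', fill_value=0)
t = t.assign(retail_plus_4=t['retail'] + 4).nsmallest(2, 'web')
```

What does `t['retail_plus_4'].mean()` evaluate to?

pivot: rows=rep, cols=channel, sum(units):
channel  partner  phone  retail  web
rep                                 
Ben          140     62      31   27
Dana           0      0       0   51
Hana           0     73       0   52
add column retail_plus_4 = t['retail'] + 4:
channel  partner  phone  retail  web  retail_plus_4
rep                                                
Ben          140     62      31   27             35
Dana           0      0       0   51              4
Hana           0     73       0   52              4
take 2 rows with smallest web:
channel  partner  phone  retail  web  retail_plus_4
rep                                                
Ben          140     62      31   27             35
Dana           0      0       0   51              4
Then the mean of column 'retail_plus_4': 19.5

19.5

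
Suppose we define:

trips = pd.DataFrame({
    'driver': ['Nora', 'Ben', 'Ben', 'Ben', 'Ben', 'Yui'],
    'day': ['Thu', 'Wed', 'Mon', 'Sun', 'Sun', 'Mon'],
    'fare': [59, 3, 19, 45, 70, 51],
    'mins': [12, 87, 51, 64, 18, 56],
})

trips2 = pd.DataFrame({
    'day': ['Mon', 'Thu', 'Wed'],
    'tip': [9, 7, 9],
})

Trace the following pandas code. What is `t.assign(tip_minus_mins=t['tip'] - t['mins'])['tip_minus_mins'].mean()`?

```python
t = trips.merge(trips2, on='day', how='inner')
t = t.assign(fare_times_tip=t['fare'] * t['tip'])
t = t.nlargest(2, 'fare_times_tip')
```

-26.0

merge on 'day' (how='inner') → 4 rows:
  driver  day  fare  mins  tip
0   Nora  Thu    59    12    7
1    Ben  Wed     3    87    9
2    Ben  Mon    19    51    9
3    Yui  Mon    51    56    9
add column fare_times_tip = t['fare'] * t['tip']:
  driver  day  fare  mins  tip  fare_times_tip
0   Nora  Thu    59    12    7             413
1    Ben  Wed     3    87    9              27
2    Ben  Mon    19    51    9             171
3    Yui  Mon    51    56    9             459
take 2 rows with largest fare_times_tip:
  driver  day  fare  mins  tip  fare_times_tip
3    Yui  Mon    51    56    9             459
0   Nora  Thu    59    12    7             413
add column tip_minus_mins = t['tip'] - t['mins']:
  driver  day  fare  mins  tip  fare_times_tip  tip_minus_mins
3    Yui  Mon    51    56    9             459             -47
0   Nora  Thu    59    12    7             413              -5
mean of column 'tip_minus_mins' → -26.0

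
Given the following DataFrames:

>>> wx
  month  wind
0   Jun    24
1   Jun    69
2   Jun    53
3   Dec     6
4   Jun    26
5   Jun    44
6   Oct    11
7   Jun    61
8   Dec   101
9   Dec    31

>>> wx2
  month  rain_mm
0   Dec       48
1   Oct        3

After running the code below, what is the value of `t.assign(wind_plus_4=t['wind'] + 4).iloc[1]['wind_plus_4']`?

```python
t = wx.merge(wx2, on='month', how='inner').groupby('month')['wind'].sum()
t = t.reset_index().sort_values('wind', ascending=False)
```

merge on 'month' (how='inner') → 4 rows:
  month  wind  rain_mm
0   Dec     6       48
1   Oct    11        3
2   Dec   101       48
3   Dec    31       48
group by month, sum of wind:
month
Dec    138
Oct     11
Name: wind, dtype: int64
reset_index():
  month  wind
0   Dec   138
1   Oct    11
sort by wind descending:
  month  wind
0   Dec   138
1   Oct    11
add column wind_plus_4 = t['wind'] + 4:
  month  wind  wind_plus_4
0   Dec   138          142
1   Oct    11           15
Then the value at position 1, column 'wind_plus_4': 15

15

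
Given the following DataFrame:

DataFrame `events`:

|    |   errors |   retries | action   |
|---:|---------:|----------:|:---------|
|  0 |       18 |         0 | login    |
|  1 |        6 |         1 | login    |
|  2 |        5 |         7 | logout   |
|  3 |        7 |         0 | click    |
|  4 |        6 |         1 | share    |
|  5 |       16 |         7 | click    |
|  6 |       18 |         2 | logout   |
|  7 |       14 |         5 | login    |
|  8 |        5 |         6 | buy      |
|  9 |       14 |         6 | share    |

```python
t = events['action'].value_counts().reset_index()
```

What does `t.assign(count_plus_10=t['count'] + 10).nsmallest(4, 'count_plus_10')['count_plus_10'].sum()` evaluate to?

47

value_counts of action:
action
login     3
logout    2
click     2
share     2
buy       1
Name: count, dtype: int64
reset_index():
   action  count
0   login      3
1  logout      2
2   click      2
3   share      2
4     buy      1
add column count_plus_10 = t['count'] + 10:
   action  count  count_plus_10
0   login      3             13
1  logout      2             12
2   click      2             12
3   share      2             12
4     buy      1             11
take 4 rows with smallest count_plus_10:
   action  count  count_plus_10
4     buy      1             11
1  logout      2             12
2   click      2             12
3   share      2             12
So sum() = 47.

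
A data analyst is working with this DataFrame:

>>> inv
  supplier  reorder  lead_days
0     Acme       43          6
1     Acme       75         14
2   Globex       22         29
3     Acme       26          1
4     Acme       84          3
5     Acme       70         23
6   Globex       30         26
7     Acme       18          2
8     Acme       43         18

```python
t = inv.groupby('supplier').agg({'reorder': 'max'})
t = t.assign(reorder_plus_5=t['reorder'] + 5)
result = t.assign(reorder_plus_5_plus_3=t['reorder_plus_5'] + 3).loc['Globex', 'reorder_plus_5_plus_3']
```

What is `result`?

group by supplier, max of reorder:
          reorder
supplier         
Acme           84
Globex         30
add column reorder_plus_5 = t['reorder'] + 5:
          reorder  reorder_plus_5
supplier                         
Acme           84              89
Globex         30              35
add column reorder_plus_5_plus_3 = t['reorder_plus_5'] + 3:
          reorder  reorder_plus_5  reorder_plus_5_plus_3
supplier                                                
Acme           84              89                     92
Globex         30              35                     38
So loc['Globex', 'reorder_plus_5_plus_3'] = 38.

38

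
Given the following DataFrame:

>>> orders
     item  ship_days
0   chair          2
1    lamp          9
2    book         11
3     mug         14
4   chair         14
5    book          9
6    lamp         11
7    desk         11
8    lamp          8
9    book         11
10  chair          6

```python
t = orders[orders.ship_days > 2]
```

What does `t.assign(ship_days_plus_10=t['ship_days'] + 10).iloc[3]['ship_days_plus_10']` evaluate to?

24

filter rows where ship_days > 2:
     item  ship_days
1    lamp          9
2    book         11
3     mug         14
4   chair         14
5    book          9
6    lamp         11
7    desk         11
8    lamp          8
9    book         11
10  chair          6
add column ship_days_plus_10 = t['ship_days'] + 10:
     item  ship_days  ship_days_plus_10
1    lamp          9                 19
2    book         11                 21
3     mug         14                 24
4   chair         14                 24
5    book          9                 19
6    lamp         11                 21
7    desk         11                 21
8    lamp          8                 18
9    book         11                 21
10  chair          6                 16
Finally, value at position 3, column 'ship_days_plus_10' = 24.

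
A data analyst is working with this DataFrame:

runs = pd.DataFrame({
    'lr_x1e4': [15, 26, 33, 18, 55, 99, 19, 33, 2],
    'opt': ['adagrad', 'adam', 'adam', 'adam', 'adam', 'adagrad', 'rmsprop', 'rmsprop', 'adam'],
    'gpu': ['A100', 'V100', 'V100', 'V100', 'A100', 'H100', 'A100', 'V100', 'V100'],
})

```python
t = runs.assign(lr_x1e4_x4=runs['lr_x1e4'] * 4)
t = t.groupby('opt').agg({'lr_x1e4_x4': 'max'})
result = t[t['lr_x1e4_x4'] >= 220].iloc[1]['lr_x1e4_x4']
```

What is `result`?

220

add column lr_x1e4_x4 = runs['lr_x1e4'] * 4:
   lr_x1e4      opt   gpu  lr_x1e4_x4
0       15  adagrad  A100          60
1       26     adam  V100         104
2       33     adam  V100         132
3       18     adam  V100          72
4       55     adam  A100         220
5       99  adagrad  H100         396
6       19  rmsprop  A100          76
7       33  rmsprop  V100         132
8        2     adam  V100           8
group by opt, max of lr_x1e4_x4:
         lr_x1e4_x4
opt                
adagrad         396
adam            220
rmsprop         132
filter rows where lr_x1e4_x4 >= 220:
         lr_x1e4_x4
opt                
adagrad         396
adam            220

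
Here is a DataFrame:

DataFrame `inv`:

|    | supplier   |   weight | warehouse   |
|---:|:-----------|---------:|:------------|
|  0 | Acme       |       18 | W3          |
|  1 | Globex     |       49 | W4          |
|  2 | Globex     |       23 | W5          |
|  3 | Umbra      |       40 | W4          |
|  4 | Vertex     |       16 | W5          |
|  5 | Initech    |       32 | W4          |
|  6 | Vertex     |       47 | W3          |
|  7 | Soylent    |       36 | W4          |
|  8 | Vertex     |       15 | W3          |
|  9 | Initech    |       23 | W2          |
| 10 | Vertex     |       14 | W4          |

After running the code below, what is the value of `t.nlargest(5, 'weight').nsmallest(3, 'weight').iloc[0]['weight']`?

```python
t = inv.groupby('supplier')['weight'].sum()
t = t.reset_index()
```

group by supplier, sum of weight:
supplier
Acme       18
Globex     72
Initech    55
Soylent    36
Umbra      40
Vertex     92
Name: weight, dtype: int64
reset_index():
  supplier  weight
0     Acme      18
1   Globex      72
2  Initech      55
3  Soylent      36
4    Umbra      40
5   Vertex      92
take 5 rows with largest weight:
  supplier  weight
5   Vertex      92
1   Globex      72
2  Initech      55
4    Umbra      40
3  Soylent      36
take 3 rows with smallest weight:
  supplier  weight
3  Soylent      36
4    Umbra      40
2  Initech      55
Hence 36.

36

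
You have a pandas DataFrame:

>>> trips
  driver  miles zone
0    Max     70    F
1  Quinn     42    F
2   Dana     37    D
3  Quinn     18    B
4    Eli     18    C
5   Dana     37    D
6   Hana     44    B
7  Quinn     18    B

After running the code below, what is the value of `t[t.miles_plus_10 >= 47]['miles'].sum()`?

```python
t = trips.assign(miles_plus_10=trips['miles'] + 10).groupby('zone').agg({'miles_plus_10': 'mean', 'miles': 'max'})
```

107

add column miles_plus_10 = trips['miles'] + 10:
  driver  miles zone  miles_plus_10
0    Max     70    F             80
1  Quinn     42    F             52
2   Dana     37    D             47
3  Quinn     18    B             28
4    Eli     18    C             28
5   Dana     37    D             47
6   Hana     44    B             54
7  Quinn     18    B             28
group by zone: mean(miles_plus_10), max(miles):
      miles_plus_10  miles
zone                      
B         36.666667     44
C         28.000000     18
D         47.000000     37
F         66.000000     70
filter rows where miles_plus_10 >= 47:
      miles_plus_10  miles
zone                      
D              47.0     37
F              66.0     70
Then the sum of column 'miles': 107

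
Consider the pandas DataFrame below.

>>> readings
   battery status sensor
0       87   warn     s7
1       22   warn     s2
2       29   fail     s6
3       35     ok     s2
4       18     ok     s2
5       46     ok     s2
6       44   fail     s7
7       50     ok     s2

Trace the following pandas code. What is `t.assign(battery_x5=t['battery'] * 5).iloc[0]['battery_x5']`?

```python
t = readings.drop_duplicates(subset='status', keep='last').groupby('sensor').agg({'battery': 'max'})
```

250

drop duplicate status (keep=last):
   battery status sensor
1       22   warn     s2
6       44   fail     s7
7       50     ok     s2
group by sensor, max of battery:
        battery
sensor         
s2           50
s7           44
add column battery_x5 = t['battery'] * 5:
        battery  battery_x5
sensor                     
s2           50         250
s7           44         220
Finally, value at position 0, column 'battery_x5' = 250.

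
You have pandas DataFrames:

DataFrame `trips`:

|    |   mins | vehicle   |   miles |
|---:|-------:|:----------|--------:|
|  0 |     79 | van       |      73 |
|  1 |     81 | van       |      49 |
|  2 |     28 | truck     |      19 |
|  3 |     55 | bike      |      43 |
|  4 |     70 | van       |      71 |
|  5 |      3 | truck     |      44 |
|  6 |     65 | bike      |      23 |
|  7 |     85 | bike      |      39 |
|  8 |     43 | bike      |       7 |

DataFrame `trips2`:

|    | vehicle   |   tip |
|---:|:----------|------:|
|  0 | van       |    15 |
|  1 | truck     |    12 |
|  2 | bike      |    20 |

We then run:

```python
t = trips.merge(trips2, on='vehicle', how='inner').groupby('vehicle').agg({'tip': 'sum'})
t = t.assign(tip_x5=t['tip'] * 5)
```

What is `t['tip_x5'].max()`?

merge on 'vehicle' (how='inner') → 9 rows:
   mins vehicle  miles  tip
0    79     van     73   15
1    81     van     49   15
2    28   truck     19   12
3    55    bike     43   20
4    70     van     71   15
5     3   truck     44   12
6    65    bike     23   20
7    85    bike     39   20
8    43    bike      7   20
group by vehicle, sum of tip:
         tip
vehicle     
bike      80
truck     24
van       45
add column tip_x5 = t['tip'] * 5:
         tip  tip_x5
vehicle             
bike      80     400
truck     24     120
van       45     225
Taking the max of column 'tip_x5' gives 400.

400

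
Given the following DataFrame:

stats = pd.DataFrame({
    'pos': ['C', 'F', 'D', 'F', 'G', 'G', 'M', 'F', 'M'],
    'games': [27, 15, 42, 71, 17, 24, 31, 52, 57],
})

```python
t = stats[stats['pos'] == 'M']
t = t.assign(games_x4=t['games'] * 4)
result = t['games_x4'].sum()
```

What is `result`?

filter rows where pos == 'M':
  pos  games
6   M     31
8   M     57
add column games_x4 = t['games'] * 4:
  pos  games  games_x4
6   M     31       124
8   M     57       228

352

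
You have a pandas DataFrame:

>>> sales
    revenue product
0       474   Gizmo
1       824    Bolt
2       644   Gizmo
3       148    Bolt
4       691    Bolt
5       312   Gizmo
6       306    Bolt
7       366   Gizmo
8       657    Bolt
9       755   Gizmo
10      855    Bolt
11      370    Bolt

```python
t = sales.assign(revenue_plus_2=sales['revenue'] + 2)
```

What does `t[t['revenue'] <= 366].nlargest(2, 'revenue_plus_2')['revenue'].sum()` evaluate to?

678

add column revenue_plus_2 = sales['revenue'] + 2:
    revenue product  revenue_plus_2
0       474   Gizmo             476
1       824    Bolt             826
2       644   Gizmo             646
3       148    Bolt             150
4       691    Bolt             693
5       312   Gizmo             314
6       306    Bolt             308
7       366   Gizmo             368
8       657    Bolt             659
9       755   Gizmo             757
10      855    Bolt             857
11      370    Bolt             372
filter rows where revenue <= 366:
   revenue product  revenue_plus_2
3      148    Bolt             150
5      312   Gizmo             314
6      306    Bolt             308
7      366   Gizmo             368
take 2 rows with largest revenue_plus_2:
   revenue product  revenue_plus_2
7      366   Gizmo             368
5      312   Gizmo             314
sum of column 'revenue' → 678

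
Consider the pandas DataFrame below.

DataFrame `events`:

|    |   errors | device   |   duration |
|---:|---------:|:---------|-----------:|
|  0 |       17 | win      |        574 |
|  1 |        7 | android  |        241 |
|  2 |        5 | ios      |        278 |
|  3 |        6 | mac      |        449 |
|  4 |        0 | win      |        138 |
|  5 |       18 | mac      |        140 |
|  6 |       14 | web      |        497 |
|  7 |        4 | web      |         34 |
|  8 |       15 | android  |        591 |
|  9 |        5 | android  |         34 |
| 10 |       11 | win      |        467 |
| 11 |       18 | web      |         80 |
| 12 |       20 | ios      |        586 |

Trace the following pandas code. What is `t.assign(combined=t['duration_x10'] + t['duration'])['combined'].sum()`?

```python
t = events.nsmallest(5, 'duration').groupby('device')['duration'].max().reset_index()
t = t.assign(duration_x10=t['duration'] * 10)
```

take 5 rows with smallest duration:
    errors   device  duration
7        4      web        34
9        5  android        34
11      18      web        80
4        0      win       138
5       18      mac       140
group by device, max of duration:
device
android     34
mac        140
web         80
win        138
Name: duration, dtype: int64
reset_index():
    device  duration
0  android        34
1      mac       140
2      web        80
3      win       138
add column duration_x10 = t['duration'] * 10:
    device  duration  duration_x10
0  android        34           340
1      mac       140          1400
2      web        80           800
3      win       138          1380
add column combined = t['duration_x10'] + t['duration']:
    device  duration  duration_x10  combined
0  android        34           340       374
1      mac       140          1400      1540
2      web        80           800       880
3      win       138          1380      1518
Reading off the sum of column 'combined', we get 4312.

4312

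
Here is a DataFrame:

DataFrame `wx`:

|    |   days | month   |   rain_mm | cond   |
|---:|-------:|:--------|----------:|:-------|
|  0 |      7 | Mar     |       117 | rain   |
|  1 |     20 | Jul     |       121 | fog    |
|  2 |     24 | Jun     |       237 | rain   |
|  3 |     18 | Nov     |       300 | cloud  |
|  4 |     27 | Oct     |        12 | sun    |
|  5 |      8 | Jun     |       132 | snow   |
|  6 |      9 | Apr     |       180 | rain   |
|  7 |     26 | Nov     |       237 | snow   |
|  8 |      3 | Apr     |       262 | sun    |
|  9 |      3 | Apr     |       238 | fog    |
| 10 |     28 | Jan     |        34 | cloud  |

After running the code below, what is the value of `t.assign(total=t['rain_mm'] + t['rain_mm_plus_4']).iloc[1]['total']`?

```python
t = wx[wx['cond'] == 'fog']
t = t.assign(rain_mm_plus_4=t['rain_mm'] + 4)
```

filter rows where cond == 'fog':
   days month  rain_mm cond
1    20   Jul      121  fog
9     3   Apr      238  fog
add column rain_mm_plus_4 = t['rain_mm'] + 4:
   days month  rain_mm cond  rain_mm_plus_4
1    20   Jul      121  fog             125
9     3   Apr      238  fog             242
add column total = t['rain_mm'] + t['rain_mm_plus_4']:
   days month  rain_mm cond  rain_mm_plus_4  total
1    20   Jul      121  fog             125    246
9     3   Apr      238  fog             242    480
Taking the value at position 1, column 'total' gives 480.

480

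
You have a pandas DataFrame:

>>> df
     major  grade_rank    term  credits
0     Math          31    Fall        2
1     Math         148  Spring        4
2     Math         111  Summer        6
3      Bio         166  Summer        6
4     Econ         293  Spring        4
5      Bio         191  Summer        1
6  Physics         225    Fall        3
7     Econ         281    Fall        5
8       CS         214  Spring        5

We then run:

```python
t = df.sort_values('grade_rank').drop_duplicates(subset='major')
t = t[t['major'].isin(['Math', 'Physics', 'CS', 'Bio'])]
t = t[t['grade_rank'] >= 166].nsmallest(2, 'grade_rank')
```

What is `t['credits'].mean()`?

5.5

sort by grade_rank:
     major  grade_rank    term  credits
0     Math          31    Fall        2
2     Math         111  Summer        6
1     Math         148  Spring        4
3      Bio         166  Summer        6
5      Bio         191  Summer        1
8       CS         214  Spring        5
6  Physics         225    Fall        3
7     Econ         281    Fall        5
4     Econ         293  Spring        4
drop duplicate major (keep=first):
     major  grade_rank    term  credits
0     Math          31    Fall        2
3      Bio         166  Summer        6
8       CS         214  Spring        5
6  Physics         225    Fall        3
7     Econ         281    Fall        5
filter rows where major in ['Math', 'Physics', 'CS', 'Bio']:
     major  grade_rank    term  credits
0     Math          31    Fall        2
3      Bio         166  Summer        6
8       CS         214  Spring        5
6  Physics         225    Fall        3
filter rows where grade_rank >= 166:
     major  grade_rank    term  credits
3      Bio         166  Summer        6
8       CS         214  Spring        5
6  Physics         225    Fall        3
take 2 rows with smallest grade_rank:
  major  grade_rank    term  credits
3   Bio         166  Summer        6
8    CS         214  Spring        5
So mean() = 5.5.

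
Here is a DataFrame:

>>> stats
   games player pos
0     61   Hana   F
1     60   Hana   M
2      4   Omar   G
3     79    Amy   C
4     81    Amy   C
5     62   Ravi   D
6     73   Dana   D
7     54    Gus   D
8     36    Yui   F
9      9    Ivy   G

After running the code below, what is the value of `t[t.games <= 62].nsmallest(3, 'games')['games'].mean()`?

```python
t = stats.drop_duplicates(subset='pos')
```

drop duplicate pos (keep=first):
   games player pos
0     61   Hana   F
1     60   Hana   M
2      4   Omar   G
3     79    Amy   C
5     62   Ravi   D
filter rows where games <= 62:
   games player pos
0     61   Hana   F
1     60   Hana   M
2      4   Omar   G
5     62   Ravi   D
take 3 rows with smallest games:
   games player pos
2      4   Omar   G
1     60   Hana   M
0     61   Hana   F
Finally, mean of column 'games' = 41.6666666667.

41.6666666667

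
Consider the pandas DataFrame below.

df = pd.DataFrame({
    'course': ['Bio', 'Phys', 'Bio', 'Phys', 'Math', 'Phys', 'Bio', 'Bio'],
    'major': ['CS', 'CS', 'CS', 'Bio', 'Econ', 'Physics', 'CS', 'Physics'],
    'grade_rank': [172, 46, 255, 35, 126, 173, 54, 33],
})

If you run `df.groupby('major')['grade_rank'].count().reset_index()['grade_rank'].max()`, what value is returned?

group by major, count of grade_rank:
major
Bio        1
CS         4
Econ       1
Physics    2
Name: grade_rank, dtype: int64
reset_index():
     major  grade_rank
0      Bio           1
1       CS           4
2     Econ           1
3  Physics           2
The max of column 'grade_rank' is 4.

4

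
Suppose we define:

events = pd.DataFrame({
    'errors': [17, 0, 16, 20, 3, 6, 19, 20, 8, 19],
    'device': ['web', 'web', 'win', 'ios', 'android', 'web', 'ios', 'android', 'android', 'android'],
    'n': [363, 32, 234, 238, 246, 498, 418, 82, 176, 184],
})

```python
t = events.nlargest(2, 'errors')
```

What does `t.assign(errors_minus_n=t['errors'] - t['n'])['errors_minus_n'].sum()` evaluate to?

-280

take 2 rows with largest errors:
   errors   device    n
3      20      ios  238
7      20  android   82
add column errors_minus_n = t['errors'] - t['n']:
   errors   device    n  errors_minus_n
3      20      ios  238            -218
7      20  android   82             -62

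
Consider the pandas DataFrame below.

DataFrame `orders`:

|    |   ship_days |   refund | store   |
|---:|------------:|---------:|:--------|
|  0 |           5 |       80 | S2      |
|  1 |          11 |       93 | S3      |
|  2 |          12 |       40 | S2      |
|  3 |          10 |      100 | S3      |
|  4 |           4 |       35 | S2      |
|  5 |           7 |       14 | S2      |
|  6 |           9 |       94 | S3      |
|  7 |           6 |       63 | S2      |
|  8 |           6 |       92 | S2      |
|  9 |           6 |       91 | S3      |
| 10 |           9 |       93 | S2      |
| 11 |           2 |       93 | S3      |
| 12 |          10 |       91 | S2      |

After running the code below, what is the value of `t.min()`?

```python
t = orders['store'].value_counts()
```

5

value_counts of store:
store
S2    8
S3    5
Name: count, dtype: int64
Taking the min of the resulting series gives 5.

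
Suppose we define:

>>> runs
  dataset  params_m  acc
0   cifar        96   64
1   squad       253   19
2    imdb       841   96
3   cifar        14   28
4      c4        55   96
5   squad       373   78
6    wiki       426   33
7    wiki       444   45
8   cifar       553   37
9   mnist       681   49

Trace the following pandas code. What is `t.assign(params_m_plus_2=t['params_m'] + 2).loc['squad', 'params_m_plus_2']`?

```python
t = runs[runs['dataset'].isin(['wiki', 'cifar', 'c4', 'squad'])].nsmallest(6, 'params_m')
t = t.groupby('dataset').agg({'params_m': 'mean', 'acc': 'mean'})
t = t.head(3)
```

315.0

filter rows where dataset in ['wiki', 'cifar', 'c4', 'squad']:
  dataset  params_m  acc
0   cifar        96   64
1   squad       253   19
3   cifar        14   28
4      c4        55   96
5   squad       373   78
6    wiki       426   33
7    wiki       444   45
8   cifar       553   37
take 6 rows with smallest params_m:
  dataset  params_m  acc
3   cifar        14   28
4      c4        55   96
0   cifar        96   64
1   squad       253   19
5   squad       373   78
6    wiki       426   33
group by dataset: mean(params_m), mean(acc):
         params_m   acc
dataset                
c4           55.0  96.0
cifar        55.0  46.0
squad       313.0  48.5
wiki        426.0  33.0
take first 3 rows:
         params_m   acc
dataset                
c4           55.0  96.0
cifar        55.0  46.0
squad       313.0  48.5
add column params_m_plus_2 = t['params_m'] + 2:
         params_m   acc  params_m_plus_2
dataset                                 
c4           55.0  96.0             57.0
cifar        55.0  46.0             57.0
squad       313.0  48.5            315.0
value at row 'squad', column 'params_m_plus_2' → 315.0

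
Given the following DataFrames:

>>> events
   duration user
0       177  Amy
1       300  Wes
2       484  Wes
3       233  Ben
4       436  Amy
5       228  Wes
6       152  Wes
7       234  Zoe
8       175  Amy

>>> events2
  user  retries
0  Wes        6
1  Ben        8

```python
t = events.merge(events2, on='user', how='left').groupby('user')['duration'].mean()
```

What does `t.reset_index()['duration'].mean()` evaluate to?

merge on 'user' (how='left') → 9 rows:
   duration user  retries
0       177  Amy      NaN
1       300  Wes      6.0
2       484  Wes      6.0
3       233  Ben      8.0
4       436  Amy      NaN
5       228  Wes      6.0
6       152  Wes      6.0
7       234  Zoe      NaN
8       175  Amy      NaN
group by user, mean of duration:
user
Amy    262.666667
Ben    233.000000
Wes    291.000000
Zoe    234.000000
Name: duration, dtype: float64
reset_index():
  user    duration
0  Amy  262.666667
1  Ben  233.000000
2  Wes  291.000000
3  Zoe  234.000000

255.166666667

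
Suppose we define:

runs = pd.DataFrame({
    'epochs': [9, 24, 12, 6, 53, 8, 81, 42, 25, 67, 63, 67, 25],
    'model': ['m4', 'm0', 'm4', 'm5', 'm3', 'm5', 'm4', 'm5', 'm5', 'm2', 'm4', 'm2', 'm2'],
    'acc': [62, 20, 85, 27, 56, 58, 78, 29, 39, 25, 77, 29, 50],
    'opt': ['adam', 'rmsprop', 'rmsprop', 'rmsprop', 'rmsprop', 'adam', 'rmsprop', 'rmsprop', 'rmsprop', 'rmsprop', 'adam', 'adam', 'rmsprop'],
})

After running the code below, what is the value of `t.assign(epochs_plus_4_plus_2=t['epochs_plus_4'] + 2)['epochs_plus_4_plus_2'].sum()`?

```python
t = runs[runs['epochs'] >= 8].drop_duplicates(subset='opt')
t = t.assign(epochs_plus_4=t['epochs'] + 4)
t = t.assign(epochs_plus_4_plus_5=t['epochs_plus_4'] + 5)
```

filter rows where epochs >= 8:
    epochs model  acc      opt
0        9    m4   62     adam
1       24    m0   20  rmsprop
2       12    m4   85  rmsprop
4       53    m3   56  rmsprop
5        8    m5   58     adam
6       81    m4   78  rmsprop
7       42    m5   29  rmsprop
8       25    m5   39  rmsprop
9       67    m2   25  rmsprop
10      63    m4   77     adam
11      67    m2   29     adam
12      25    m2   50  rmsprop
drop duplicate opt (keep=first):
   epochs model  acc      opt
0       9    m4   62     adam
1      24    m0   20  rmsprop
add column epochs_plus_4 = t['epochs'] + 4:
   epochs model  acc      opt  epochs_plus_4
0       9    m4   62     adam             13
1      24    m0   20  rmsprop             28
add column epochs_plus_4_plus_5 = t['epochs_plus_4'] + 5:
   epochs model  acc      opt  epochs_plus_4  epochs_plus_4_plus_5
0       9    m4   62     adam             13                    18
1      24    m0   20  rmsprop             28                    33
add column epochs_plus_4_plus_2 = t['epochs_plus_4'] + 2:
   epochs model  acc      opt  epochs_plus_4  epochs_plus_4_plus_5  epochs_plus_4_plus_2
0       9    m4   62     adam             13                    18                    15
1      24    m0   20  rmsprop             28                    33                    30
Taking the sum of column 'epochs_plus_4_plus_2' gives 45.

45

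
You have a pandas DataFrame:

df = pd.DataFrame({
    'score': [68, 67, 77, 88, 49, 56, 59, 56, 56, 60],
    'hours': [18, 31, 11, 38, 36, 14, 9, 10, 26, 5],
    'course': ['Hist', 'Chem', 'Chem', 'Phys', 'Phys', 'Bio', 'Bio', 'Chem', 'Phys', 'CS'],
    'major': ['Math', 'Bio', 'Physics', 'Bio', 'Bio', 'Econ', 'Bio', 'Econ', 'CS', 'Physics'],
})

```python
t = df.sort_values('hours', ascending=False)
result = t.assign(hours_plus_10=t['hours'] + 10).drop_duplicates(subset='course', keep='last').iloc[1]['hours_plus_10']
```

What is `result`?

sort by hours descending:
   score  hours course    major
3     88     38   Phys      Bio
4     49     36   Phys      Bio
1     67     31   Chem      Bio
8     56     26   Phys       CS
0     68     18   Hist     Math
5     56     14    Bio     Econ
2     77     11   Chem  Physics
7     56     10   Chem     Econ
6     59      9    Bio      Bio
9     60      5     CS  Physics
add column hours_plus_10 = t['hours'] + 10:
   score  hours course    major  hours_plus_10
3     88     38   Phys      Bio             48
4     49     36   Phys      Bio             46
1     67     31   Chem      Bio             41
8     56     26   Phys       CS             36
0     68     18   Hist     Math             28
5     56     14    Bio     Econ             24
2     77     11   Chem  Physics             21
7     56     10   Chem     Econ             20
6     59      9    Bio      Bio             19
9     60      5     CS  Physics             15
drop duplicate course (keep=last):
   score  hours course    major  hours_plus_10
8     56     26   Phys       CS             36
0     68     18   Hist     Math             28
7     56     10   Chem     Econ             20
6     59      9    Bio      Bio             19
9     60      5     CS  Physics             15

28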